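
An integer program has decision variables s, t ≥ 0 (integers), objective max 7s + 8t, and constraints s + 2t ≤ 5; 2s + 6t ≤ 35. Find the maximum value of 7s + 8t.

35

(s,t)=(5,0): 1·5+2·0=5≤5, 2·5+6·0=10≤35, objective 35.
(s,t)=(4,0): 1·4+2·0=4≤5, 2·4+6·0=8≤35, objective 28.
Maximum is 35 at (s,t)=(5,0).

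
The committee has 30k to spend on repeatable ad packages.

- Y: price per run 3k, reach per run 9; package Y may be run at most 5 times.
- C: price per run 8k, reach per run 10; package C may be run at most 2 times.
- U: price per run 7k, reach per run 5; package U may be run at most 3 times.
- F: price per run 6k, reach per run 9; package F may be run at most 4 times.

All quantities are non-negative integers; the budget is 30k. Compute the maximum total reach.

64

This is a bounded integer knapsack.
4×Y and 3×F: price 30 ≤ 30, reach 4·9 + 3·9 = 63.
5×Y, 1×C, and 1×F: price 29 ≤ 30, reach 5·9 + 1·10 + 1·9 = 64.
Best is 64.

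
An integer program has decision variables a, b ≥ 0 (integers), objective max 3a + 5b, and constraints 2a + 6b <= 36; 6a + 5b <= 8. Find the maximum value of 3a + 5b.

(a,b)=(0,1) is feasible, giving 5.
(a,b)=(1,0) is feasible, giving 3.
(a,b)=(0,0) is feasible, giving 0.
Maximum is 5 at (a,b)=(0,1).

5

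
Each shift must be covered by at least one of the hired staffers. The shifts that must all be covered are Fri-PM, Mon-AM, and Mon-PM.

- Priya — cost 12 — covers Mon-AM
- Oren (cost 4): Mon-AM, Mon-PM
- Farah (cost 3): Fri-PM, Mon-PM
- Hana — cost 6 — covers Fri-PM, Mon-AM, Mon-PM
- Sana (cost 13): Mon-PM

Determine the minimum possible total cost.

6

This is a weighted set-cover instance.
The greedy cost-per-new-shift heuristic would pick Farah and Oren for 7, but a cheaper cover exists.
Hana alone covers Fri-PM, Mon-AM, Mon-PM — every shift.
Total cost: 6.
No cover costs less than 6.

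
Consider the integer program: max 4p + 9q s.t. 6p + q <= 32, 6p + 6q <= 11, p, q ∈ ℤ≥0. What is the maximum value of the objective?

9

The continuous relaxation peaks at (0, 1.83) with value 16.50; rounding to a feasible lattice point costs some objective.
(p,q)=(0,1): 6·0+1·1=1≤32, 6·0+6·1=6≤11, objective 9.
(p,q)=(1,0): 6·1+1·0=6≤32, 6·1+6·0=6≤11, objective 4.
(p,q)=(0,0): 6·0+1·0=0≤32, 6·0+6·0=0≤11, objective 0.
The best lattice point is (0,1), giving 9.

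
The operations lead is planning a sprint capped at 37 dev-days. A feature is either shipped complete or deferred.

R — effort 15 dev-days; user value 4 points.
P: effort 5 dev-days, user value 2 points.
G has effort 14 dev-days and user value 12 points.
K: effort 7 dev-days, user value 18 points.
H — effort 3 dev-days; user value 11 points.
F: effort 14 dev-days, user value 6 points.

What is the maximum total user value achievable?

This is an integer program with binary decision variables.
Take P, G, K, and H: effort 5 + 14 + 7 + 3 = 29 ≤ 37, user value 2 + 12 + 18 + 11 = 43.
No other feasible combination does better.

43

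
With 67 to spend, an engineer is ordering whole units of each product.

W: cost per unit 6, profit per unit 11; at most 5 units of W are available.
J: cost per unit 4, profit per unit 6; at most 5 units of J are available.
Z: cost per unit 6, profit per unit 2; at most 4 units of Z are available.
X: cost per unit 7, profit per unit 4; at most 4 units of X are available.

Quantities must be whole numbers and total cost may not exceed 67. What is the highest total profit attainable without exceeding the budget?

W has the best ratio (11/6); taking only W gives at most 5×11 = 55 (stopped by the supply cap of 5).
Mixing does better — 5×W, 5×J, and 2×X: cost 64 ≤ 67, profit 5·11 + 5·6 + 2·4 = 93.

93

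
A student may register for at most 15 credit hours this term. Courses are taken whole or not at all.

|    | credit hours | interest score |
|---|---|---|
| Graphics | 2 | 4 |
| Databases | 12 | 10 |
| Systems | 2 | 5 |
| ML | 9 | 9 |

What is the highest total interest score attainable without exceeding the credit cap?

Systems + ML: credit hours 2 + 9 = 11 ≤ 15, interest score 5 + 9 = 14.
Databases + Systems: credit hours 12 + 2 = 14 ≤ 15, interest score 10 + 5 = 15.
Graphics + Systems + ML: credit hours 2 + 2 + 9 = 13 ≤ 15, interest score 4 + 5 + 9 = 18.
Best is Graphics, Systems, and ML with total interest score 18.

18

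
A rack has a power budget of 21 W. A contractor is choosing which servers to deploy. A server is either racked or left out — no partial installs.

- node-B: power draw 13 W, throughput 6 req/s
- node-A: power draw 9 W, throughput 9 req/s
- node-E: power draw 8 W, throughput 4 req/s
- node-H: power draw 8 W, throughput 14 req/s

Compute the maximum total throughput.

Allowing fractional choices, the relaxed optimum would be about 25.0, but servers are indivisible.
node-B + node-H: power draw 13 + 8 = 21 ≤ 21, throughput 6 + 14 = 20.
node-E + node-H: power draw 8 + 8 = 16 ≤ 21, throughput 4 + 14 = 18.
node-A + node-H: power draw 9 + 8 = 17 ≤ 21, throughput 9 + 14 = 23.
Best is node-A and node-H with total throughput 23.

23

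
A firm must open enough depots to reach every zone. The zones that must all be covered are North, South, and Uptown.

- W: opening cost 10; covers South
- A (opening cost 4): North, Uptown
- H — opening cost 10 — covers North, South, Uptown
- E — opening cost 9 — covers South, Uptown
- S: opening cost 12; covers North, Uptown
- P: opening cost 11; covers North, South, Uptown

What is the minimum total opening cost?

10

The greedy cost-per-new-zone heuristic would pick A and E for 13, but a cheaper cover exists.
H alone covers North, South, Uptown — every zone.
Total opening cost: 10.
No cover costs less than 10.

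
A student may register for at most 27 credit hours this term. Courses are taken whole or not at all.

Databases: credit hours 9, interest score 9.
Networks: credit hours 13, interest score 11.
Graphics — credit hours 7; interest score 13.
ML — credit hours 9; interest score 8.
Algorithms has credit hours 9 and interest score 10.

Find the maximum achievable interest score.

Take Databases, Graphics, and Algorithms: credit hours 9 + 7 + 9 = 25 ≤ 27, interest score 9 + 13 + 10 = 32.
No other feasible combination does better.

32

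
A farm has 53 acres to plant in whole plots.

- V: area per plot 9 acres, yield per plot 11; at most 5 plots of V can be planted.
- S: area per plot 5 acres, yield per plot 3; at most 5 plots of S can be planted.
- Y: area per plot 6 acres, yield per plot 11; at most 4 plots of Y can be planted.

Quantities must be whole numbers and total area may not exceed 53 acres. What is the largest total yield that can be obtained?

77

This is a bounded integer knapsack.
3×V and 4×Y: area 51 ≤ 53, yield 3·11 + 4·11 = 77.
2×V, 2×S, and 4×Y: area 52 ≤ 53, yield 2·11 + 2·3 + 4·11 = 72.
Best is 77.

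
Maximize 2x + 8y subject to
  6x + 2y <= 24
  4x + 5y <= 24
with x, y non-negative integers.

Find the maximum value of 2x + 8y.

34

(x,y)=(1,4) is feasible, giving 34.
(x,y)=(0,4) is feasible, giving 32.
(x,y)=(2,3) is feasible, giving 28.
The best lattice point is (1,4), giving 34.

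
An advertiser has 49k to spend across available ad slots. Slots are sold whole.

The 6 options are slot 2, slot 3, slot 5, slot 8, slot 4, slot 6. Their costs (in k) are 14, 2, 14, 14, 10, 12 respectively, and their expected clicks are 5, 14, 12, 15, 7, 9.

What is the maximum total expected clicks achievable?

50

This is a 0-1 knapsack instance.
Take slot 3, slot 5, slot 8, and slot 6: cost 2 + 14 + 14 + 12 = 42 ≤ 49, expected clicks 14 + 12 + 15 + 9 = 50.
No other feasible combination does better.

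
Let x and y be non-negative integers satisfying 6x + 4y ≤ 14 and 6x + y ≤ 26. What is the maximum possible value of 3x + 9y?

27

(x,y)=(0,3) is feasible, giving 27.
(x,y)=(1,2) is feasible, giving 21.
(x,y)=(0,2) is feasible, giving 18.
No feasible integer point exceeds 27.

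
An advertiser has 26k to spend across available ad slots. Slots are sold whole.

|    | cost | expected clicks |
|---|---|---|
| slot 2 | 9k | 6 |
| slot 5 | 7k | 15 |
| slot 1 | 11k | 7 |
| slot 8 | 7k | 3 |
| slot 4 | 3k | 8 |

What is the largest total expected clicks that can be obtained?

Take slot 2, slot 5, slot 8, and slot 4: cost 9 + 7 + 7 + 3 = 26 ≤ 26, expected clicks 6 + 15 + 3 + 8 = 32.
No other feasible combination does better.

32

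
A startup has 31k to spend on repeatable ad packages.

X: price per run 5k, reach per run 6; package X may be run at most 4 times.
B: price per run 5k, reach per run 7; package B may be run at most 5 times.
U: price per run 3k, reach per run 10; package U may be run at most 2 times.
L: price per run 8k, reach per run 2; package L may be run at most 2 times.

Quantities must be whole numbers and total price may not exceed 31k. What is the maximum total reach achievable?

55

Take 5×B and 2×U: price 31 ≤ 31, reach 5·7 + 2·10 = 55.
U has the best ratio (10/3) and is taken to its limit of 2; remaining capacity is filled optimally with the others.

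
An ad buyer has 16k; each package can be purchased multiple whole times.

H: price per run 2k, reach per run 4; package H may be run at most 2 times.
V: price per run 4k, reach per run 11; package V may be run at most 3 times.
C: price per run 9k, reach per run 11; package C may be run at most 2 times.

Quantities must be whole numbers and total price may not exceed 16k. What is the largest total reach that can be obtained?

This is a bounded integer knapsack.
V has the best ratio (11/4); taking only V gives at most 3×11 = 33 (stopped by the supply cap of 3).
Mixing does better — 2×H and 3×V: price 16 ≤ 16, reach 2·4 + 3·11 = 41.

41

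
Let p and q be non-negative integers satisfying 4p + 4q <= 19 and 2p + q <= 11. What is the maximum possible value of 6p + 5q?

The continuous relaxation peaks at (4.75, 0) with value 28.50; rounding to a feasible lattice point costs some objective.
(p,q)=(4,0): 4·4+4·0=16≤19, 2·4+1·0=8≤11, objective 24.
(p,q)=(3,1): 4·3+4·1=16≤19, 2·3+1·1=7≤11, objective 23.
(p,q)=(3,0): 4·3+4·0=12≤19, 2·3+1·0=6≤11, objective 18.
No feasible integer point exceeds 24.

24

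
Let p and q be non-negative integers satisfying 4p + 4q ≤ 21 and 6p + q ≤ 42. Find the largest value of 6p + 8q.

40

(p,q)=(0,5) is feasible, giving 40.
(p,q)=(1,4) is feasible, giving 38.
(p,q)=(0,4) is feasible, giving 32.
The best lattice point is (0,5), giving 40.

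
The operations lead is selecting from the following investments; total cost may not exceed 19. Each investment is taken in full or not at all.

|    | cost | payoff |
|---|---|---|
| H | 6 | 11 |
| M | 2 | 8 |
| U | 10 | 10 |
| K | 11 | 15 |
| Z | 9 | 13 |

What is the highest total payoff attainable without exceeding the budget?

This is an integer program with binary decision variables.
Allowing fractional choices, the relaxed optimum would be about 34.7, but investments are indivisible.
H + M + Z: cost 6 + 2 + 9 = 17 ≤ 19, payoff 11 + 8 + 13 = 32.
H + M + K: cost 6 + 2 + 11 = 19 ≤ 19, payoff 11 + 8 + 15 = 34.
H + M + U: cost 6 + 2 + 10 = 18 ≤ 19, payoff 11 + 8 + 10 = 29.
Best is H, M, and K with total payoff 34.

34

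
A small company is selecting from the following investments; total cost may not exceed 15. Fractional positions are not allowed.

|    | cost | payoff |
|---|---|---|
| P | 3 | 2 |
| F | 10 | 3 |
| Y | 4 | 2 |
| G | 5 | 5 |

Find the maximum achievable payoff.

Allowing fractional choices, the relaxed optimum would be about 9.9, but investments are indivisible.
P + Y + G: cost 3 + 4 + 5 = 12 ≤ 15, payoff 2 + 2 + 5 = 9.
P + G: cost 3 + 5 = 8 ≤ 15, payoff 2 + 5 = 7.
F + G: cost 10 + 5 = 15 ≤ 15, payoff 3 + 5 = 8.
Best is P, Y, and G with total payoff 9.

9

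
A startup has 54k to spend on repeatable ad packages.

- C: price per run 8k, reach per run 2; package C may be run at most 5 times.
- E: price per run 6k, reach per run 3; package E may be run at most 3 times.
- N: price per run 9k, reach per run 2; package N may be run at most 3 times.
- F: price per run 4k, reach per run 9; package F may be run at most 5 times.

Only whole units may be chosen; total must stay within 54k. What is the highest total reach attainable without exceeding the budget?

58

F has the best ratio (9/4); taking only F gives at most 5×9 = 45 (stopped by the supply cap of 5).
Mixing does better — 2×C, 3×E, and 5×F: price 54 ≤ 54, reach 2·2 + 3·3 + 5·9 = 58.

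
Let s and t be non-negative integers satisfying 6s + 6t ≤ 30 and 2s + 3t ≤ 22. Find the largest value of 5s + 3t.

25

(s,t)=(5,0): 6·5+6·0=30≤30, 2·5+3·0=10≤22, objective 25.
(s,t)=(4,1): 6·4+6·1=30≤30, 2·4+3·1=11≤22, objective 23.
(s,t)=(4,0): 6·4+6·0=24≤30, 2·4+3·0=8≤22, objective 20.
Maximum is 25 at (s,t)=(5,0).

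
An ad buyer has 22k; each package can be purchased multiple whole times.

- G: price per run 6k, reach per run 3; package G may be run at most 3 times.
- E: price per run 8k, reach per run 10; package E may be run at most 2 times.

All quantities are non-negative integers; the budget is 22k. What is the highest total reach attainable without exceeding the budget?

This is a bounded integer knapsack.
Take 1×G and 2×E: price 22 ≤ 22, reach 1·3 + 2·10 = 23.
E has the best ratio (10/8) and is taken to its limit of 2; remaining capacity is filled optimally with the others.

23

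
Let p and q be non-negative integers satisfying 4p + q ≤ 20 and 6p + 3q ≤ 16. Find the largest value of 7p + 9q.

45

(p,q)=(0,5) is feasible, giving 45.
(p,q)=(0,4) is feasible, giving 36.
No feasible integer point exceeds 45.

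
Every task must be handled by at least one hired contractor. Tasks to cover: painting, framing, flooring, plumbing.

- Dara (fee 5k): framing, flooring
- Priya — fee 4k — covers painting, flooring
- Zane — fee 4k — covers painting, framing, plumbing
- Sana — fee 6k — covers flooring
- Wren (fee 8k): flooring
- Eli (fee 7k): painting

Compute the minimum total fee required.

This is a weighted set-cover instance.
Choose Priya and Zane: together they cover painting, framing, flooring, plumbing — every task.
Total fee: 4 + 4 = 8.
No cover costs less than 8.

8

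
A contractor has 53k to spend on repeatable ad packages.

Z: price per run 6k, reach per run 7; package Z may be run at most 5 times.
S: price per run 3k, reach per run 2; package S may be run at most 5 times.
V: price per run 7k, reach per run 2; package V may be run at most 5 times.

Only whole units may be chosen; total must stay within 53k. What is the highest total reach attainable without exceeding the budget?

47

Z has the best ratio (7/6); taking only Z gives at most 5×7 = 35 (stopped by the supply cap of 5).
Mixing does better — 5×Z, 5×S, and 1×V: price 52 ≤ 53, reach 5·7 + 5·2 + 1·2 = 47.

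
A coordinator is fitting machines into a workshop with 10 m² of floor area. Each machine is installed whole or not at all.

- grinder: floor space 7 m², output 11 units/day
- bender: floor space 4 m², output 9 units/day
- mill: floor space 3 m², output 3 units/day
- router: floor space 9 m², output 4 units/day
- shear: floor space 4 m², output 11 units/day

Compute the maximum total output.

20

Take bender and shear: floor space 4 + 4 = 8 ≤ 10, output 9 + 11 = 20.
No other feasible combination does better.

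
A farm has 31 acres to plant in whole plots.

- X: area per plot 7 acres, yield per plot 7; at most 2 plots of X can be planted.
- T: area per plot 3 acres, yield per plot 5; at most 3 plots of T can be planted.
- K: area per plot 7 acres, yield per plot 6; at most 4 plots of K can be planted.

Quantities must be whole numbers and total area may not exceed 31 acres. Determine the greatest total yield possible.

Take 2×X, 3×T, and 1×K: area 30 ≤ 31, yield 2·7 + 3·5 + 1·6 = 35.
T has the best ratio (5/3) and is taken to its limit of 3; remaining capacity is filled optimally with the others.

35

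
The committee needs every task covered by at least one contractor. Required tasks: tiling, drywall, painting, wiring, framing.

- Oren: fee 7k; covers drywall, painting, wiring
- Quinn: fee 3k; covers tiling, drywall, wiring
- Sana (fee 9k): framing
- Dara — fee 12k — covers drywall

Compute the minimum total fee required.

Choose Oren, Quinn, and Sana: together they cover tiling, drywall, painting, wiring, framing — every task.
Total fee: 7 + 3 + 9 = 19.
No cover costs less than 19.

19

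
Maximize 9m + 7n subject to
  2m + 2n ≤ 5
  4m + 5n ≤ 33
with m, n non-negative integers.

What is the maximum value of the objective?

The continuous relaxation peaks at (2.5, 0) with value 22.50; rounding to a feasible lattice point costs some objective.
(m,n)=(2,0): 2·2+2·0=4≤5, 4·2+5·0=8≤33, objective 18.
(m,n)=(1,1): 2·1+2·1=4≤5, 4·1+5·1=9≤33, objective 16.
(m,n)=(1,0): 2·1+2·0=2≤5, 4·1+5·0=4≤33, objective 9.
No feasible integer point exceeds 18.

18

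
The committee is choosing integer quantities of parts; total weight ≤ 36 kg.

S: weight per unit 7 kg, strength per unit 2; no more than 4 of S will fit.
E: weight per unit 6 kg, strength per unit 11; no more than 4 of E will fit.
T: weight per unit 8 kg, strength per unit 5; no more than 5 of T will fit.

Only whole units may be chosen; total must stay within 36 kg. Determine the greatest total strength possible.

E has the best ratio (11/6); taking only E gives at most 4×11 = 44 (stopped by the supply cap of 4).
Mixing does better — 4×E and 1×T: weight 32 ≤ 36, strength 4·11 + 1·5 = 49.

49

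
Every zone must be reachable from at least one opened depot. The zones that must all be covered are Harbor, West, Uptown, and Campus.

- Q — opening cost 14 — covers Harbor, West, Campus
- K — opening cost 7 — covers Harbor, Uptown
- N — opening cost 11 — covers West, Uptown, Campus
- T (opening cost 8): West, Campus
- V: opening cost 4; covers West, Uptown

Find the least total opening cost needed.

15

The greedy cost-per-new-zone heuristic would pick V and Q for 18, but a cheaper cover exists.
Choose K and T: together they cover Harbor, West, Uptown, Campus — every zone.
Total opening cost: 7 + 8 = 15.
No cover costs less than 15.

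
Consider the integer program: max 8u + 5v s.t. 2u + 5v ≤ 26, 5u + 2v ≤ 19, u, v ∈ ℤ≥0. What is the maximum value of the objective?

Relaxing integrality, the LP optimum is 38.29 at (u,v) = (2.05, 4.38), which is not an integer point.
(u,v)=(2,4): 2·2+5·4=24≤26, 5·2+2·4=18≤19, objective 36.
(u,v)=(2,3): 2·2+5·3=19≤26, 5·2+2·3=16≤19, objective 31.
(u,v)=(1,4): 2·1+5·4=22≤26, 5·1+2·4=13≤19, objective 28.
No feasible integer point exceeds 36.

36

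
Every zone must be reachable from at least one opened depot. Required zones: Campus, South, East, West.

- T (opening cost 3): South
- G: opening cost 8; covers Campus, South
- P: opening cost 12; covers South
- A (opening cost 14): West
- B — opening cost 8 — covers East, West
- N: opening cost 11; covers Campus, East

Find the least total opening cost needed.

The greedy cost-per-new-zone heuristic would pick T, B, and G for 19, but a cheaper cover exists.
Choose G and B: together they cover Campus, South, East, West — every zone.
Total opening cost: 8 + 8 = 16.
No cover costs less than 16.

16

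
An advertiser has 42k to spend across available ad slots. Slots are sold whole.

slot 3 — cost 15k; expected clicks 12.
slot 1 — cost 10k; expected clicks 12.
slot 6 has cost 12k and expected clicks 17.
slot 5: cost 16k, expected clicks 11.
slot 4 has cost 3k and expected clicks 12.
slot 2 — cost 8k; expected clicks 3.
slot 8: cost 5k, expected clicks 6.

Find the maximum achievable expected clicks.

Allowing fractional choices, the relaxed optimum would be about 56.6, but ad slots are indivisible.
slot 3 + slot 1 + slot 6 + slot 4: cost 15 + 10 + 12 + 3 = 40 ≤ 42, expected clicks 12 + 12 + 17 + 12 = 53.
slot 1 + slot 6 + slot 4 + slot 2 + slot 8: cost 10 + 12 + 3 + 8 + 5 = 38 ≤ 42, expected clicks 12 + 17 + 12 + 3 + 6 = 50.
slot 1 + slot 6 + slot 5 + slot 4: cost 10 + 12 + 16 + 3 = 41 ≤ 42, expected clicks 12 + 17 + 11 + 12 = 52.
Best is slot 3, slot 1, slot 6, and slot 4 with total expected clicks 53.

53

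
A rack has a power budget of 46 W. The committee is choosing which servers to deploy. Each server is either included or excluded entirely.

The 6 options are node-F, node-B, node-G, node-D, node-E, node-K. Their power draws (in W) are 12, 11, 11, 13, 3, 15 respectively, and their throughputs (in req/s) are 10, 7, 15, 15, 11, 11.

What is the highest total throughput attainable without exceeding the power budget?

node-G + node-D + node-E + node-K: power draw 11 + 13 + 3 + 15 = 42 ≤ 46, throughput 15 + 15 + 11 + 11 = 52.
node-B + node-G + node-D + node-E: power draw 11 + 11 + 13 + 3 = 38 ≤ 46, throughput 7 + 15 + 15 + 11 = 48.
node-F + node-G + node-D + node-E: power draw 12 + 11 + 13 + 3 = 39 ≤ 46, throughput 10 + 15 + 15 + 11 = 51.
Best is node-G, node-D, node-E, and node-K with total throughput 52.

52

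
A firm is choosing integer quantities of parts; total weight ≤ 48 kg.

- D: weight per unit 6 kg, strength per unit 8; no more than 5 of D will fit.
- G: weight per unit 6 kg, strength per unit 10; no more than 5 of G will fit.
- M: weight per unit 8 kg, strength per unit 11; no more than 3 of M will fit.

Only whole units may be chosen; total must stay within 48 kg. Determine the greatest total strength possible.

74

Take 3×D and 5×G: weight 48 ≤ 48, strength 3·8 + 5·10 = 74.
G has the best ratio (10/6) and is taken to its limit of 5; remaining capacity is filled optimally with the others.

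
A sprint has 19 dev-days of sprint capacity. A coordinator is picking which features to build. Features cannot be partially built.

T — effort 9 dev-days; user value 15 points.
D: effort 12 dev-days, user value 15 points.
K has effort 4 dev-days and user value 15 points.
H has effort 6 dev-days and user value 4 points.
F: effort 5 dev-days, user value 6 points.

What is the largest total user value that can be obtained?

36

T + K + H: effort 9 + 4 + 6 = 19 ≤ 19, user value 15 + 15 + 4 = 34.
T + K + F: effort 9 + 4 + 5 = 18 ≤ 19, user value 15 + 15 + 6 = 36.
Best is T, K, and F with total user value 36.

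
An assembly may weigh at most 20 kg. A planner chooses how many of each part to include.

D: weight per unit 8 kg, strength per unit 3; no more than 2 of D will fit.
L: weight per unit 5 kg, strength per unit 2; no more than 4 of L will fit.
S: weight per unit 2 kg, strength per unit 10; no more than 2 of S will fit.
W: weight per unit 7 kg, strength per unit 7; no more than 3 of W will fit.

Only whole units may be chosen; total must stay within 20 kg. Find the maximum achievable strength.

34

1×D, 2×S, and 1×W: weight 19 ≤ 20, strength 1·3 + 2·10 + 1·7 = 30.
2×S and 2×W: weight 18 ≤ 20, strength 2·10 + 2·7 = 34.
Best is 34.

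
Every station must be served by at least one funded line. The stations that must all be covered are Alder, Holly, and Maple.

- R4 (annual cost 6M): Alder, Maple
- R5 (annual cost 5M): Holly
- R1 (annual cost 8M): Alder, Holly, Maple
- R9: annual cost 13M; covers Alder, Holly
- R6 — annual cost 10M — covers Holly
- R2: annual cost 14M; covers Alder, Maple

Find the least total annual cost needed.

8

R1 alone covers Alder, Holly, Maple — every station.
Total annual cost: 8.
No cover costs less than 8.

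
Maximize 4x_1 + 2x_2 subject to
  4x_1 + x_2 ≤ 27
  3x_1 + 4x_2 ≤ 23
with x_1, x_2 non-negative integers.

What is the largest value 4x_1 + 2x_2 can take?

(x_1,x_2)=(6,1) is feasible, giving 26.
(x_1,x_2)=(6,0) is feasible, giving 24.
(x_1,x_2)=(5,2) is feasible, giving 24.
No feasible integer point exceeds 26.

26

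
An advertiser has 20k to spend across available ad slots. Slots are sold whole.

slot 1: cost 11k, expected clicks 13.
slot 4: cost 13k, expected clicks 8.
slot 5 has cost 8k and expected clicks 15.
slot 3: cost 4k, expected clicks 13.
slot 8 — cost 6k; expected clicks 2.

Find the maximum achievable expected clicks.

Allowing fractional choices, the relaxed optimum would be about 37.5, but ad slots are indivisible.
slot 5 + slot 3 + slot 8: cost 8 + 4 + 6 = 18 ≤ 20, expected clicks 15 + 13 + 2 = 30.
slot 5 + slot 3: cost 8 + 4 = 12 ≤ 20, expected clicks 15 + 13 = 28.
Best is slot 5, slot 3, and slot 8 with total expected clicks 30.

30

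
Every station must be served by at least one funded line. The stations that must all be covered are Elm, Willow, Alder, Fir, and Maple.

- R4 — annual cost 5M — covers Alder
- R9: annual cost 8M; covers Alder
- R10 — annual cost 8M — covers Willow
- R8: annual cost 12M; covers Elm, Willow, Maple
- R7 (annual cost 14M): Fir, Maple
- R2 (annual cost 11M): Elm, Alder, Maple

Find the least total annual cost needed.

31

Choose R4, R8, and R7: together they cover Elm, Willow, Alder, Fir, Maple — every station.
Total annual cost: 5 + 12 + 14 = 31.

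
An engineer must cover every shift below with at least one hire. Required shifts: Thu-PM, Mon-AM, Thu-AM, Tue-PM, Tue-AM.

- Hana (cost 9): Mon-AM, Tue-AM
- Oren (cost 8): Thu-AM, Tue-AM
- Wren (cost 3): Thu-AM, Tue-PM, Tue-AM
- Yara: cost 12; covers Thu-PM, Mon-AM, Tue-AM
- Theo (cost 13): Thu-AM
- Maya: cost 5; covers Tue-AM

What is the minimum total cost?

Choose Wren and Yara: together they cover Thu-PM, Mon-AM, Thu-AM, Tue-PM, Tue-AM — every shift.
Total cost: 3 + 12 = 15.
No cover costs less than 15.

15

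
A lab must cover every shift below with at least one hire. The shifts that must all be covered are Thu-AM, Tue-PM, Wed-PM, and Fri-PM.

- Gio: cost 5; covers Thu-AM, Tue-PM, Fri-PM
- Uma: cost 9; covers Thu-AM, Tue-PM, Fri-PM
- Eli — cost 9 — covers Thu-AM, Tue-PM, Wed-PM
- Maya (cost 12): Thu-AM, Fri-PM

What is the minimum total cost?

Choose Gio and Eli: together they cover Thu-AM, Tue-PM, Wed-PM, Fri-PM — every shift.
Total cost: 5 + 9 = 14.
No cover costs less than 14.

14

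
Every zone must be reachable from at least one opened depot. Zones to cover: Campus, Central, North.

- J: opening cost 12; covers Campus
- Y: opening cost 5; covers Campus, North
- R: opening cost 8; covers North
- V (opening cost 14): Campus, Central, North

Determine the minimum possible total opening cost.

This is an integer covering problem.
The greedy cost-per-new-zone heuristic would pick Y and V for 19, but a cheaper cover exists.
V alone covers Campus, Central, North — every zone.
Total opening cost: 14.
No cover costs less than 14.

14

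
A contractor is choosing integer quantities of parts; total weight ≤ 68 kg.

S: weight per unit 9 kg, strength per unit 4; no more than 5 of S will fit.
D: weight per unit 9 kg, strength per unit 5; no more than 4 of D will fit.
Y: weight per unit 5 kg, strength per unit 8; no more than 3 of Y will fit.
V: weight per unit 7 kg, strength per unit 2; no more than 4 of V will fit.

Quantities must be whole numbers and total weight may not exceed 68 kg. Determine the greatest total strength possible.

This is a bounded integer knapsack.
Take 1×S, 4×D, 3×Y, and 1×V: weight 67 ≤ 68, strength 1·4 + 4·5 + 3·8 + 1·2 = 50.
Y has the best ratio (8/5) and is taken to its limit of 3; remaining capacity is filled optimally with the others.

50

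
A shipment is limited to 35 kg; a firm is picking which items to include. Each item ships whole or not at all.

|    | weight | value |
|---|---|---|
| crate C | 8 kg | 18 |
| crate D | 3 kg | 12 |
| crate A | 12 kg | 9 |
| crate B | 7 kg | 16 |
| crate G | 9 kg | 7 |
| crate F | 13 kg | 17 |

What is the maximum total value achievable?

63

crate C + crate D + crate G + crate F: weight 8 + 3 + 9 + 13 = 33 ≤ 35, value 18 + 12 + 7 + 17 = 54.
crate C + crate D + crate A + crate B: weight 8 + 3 + 12 + 7 = 30 ≤ 35, value 18 + 12 + 9 + 16 = 55.
crate C + crate D + crate B + crate F: weight 8 + 3 + 7 + 13 = 31 ≤ 35, value 18 + 12 + 16 + 17 = 63.
Best is crate C, crate D, crate B, and crate F with total value 63.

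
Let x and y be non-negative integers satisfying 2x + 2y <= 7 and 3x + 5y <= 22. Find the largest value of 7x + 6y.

Relaxing integrality, the LP optimum is 24.50 at (x,y) = (3.5, 0), which is not an integer point.
(x,y)=(3,0): 2·3+2·0=6≤7, 3·3+5·0=9≤22, objective 21.
(x,y)=(2,1): 2·2+2·1=6≤7, 3·2+5·1=11≤22, objective 20.
(x,y)=(2,0): 2·2+2·0=4≤7, 3·2+5·0=6≤22, objective 14.
The best lattice point is (3,0), giving 21.

21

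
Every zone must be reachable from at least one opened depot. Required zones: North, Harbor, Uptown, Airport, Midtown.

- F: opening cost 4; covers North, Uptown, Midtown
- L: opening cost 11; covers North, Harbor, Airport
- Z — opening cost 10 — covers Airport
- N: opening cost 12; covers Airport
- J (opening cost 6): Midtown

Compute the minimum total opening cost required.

15

This is a weighted set-cover instance.
Choose F and L: together they cover North, Harbor, Uptown, Airport, Midtown — every zone.
Total opening cost: 4 + 11 = 15.
No cover costs less than 15.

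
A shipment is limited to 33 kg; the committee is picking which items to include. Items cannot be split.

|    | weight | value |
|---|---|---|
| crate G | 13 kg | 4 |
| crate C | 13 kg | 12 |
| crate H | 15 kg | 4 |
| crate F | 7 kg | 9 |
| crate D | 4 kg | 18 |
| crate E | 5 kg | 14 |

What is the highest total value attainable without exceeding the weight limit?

crate C + crate F + crate D + crate E: weight 13 + 7 + 4 + 5 = 29 ≤ 33, value 12 + 9 + 18 + 14 = 53.
crate G + crate F + crate D + crate E: weight 13 + 7 + 4 + 5 = 29 ≤ 33, value 4 + 9 + 18 + 14 = 45.
crate H + crate F + crate D + crate E: weight 15 + 7 + 4 + 5 = 31 ≤ 33, value 4 + 9 + 18 + 14 = 45.
Best is crate C, crate F, crate D, and crate E with total value 53.

53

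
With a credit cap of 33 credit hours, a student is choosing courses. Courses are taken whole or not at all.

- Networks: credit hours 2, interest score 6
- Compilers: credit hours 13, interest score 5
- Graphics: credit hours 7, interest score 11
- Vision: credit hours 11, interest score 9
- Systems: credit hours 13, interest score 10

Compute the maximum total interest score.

36

Networks + Compilers + Graphics + Vision: credit hours 2 + 13 + 7 + 11 = 33 ≤ 33, interest score 6 + 5 + 11 + 9 = 31.
Graphics + Vision + Systems: credit hours 7 + 11 + 13 = 31 ≤ 33, interest score 11 + 9 + 10 = 30.
Networks + Graphics + Vision + Systems: credit hours 2 + 7 + 11 + 13 = 33 ≤ 33, interest score 6 + 11 + 9 + 10 = 36.
Best is Networks, Graphics, Vision, and Systems with total interest score 36.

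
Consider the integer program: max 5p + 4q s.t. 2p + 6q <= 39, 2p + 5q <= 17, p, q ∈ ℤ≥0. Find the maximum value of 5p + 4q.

(p,q)=(8,0): 2·8+6·0=16≤39, 2·8+5·0=16≤17, objective 40.
(p,q)=(7,0): 2·7+6·0=14≤39, 2·7+5·0=14≤17, objective 35.
The best lattice point is (8,0), giving 40.

40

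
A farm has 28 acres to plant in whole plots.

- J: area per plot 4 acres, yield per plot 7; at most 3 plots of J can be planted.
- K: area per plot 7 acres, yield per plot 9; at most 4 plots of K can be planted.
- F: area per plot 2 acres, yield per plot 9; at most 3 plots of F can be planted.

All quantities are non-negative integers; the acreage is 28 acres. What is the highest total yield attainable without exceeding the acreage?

59

F has the best ratio (9/2); taking only F gives at most 3×9 = 27 (stopped by the supply cap of 3).
Mixing does better — 2×J, 2×K, and 3×F: area 28 ≤ 28, yield 2·7 + 2·9 + 3·9 = 59.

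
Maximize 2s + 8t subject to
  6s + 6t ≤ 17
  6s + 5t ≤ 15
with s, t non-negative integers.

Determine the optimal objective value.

16

The continuous relaxation peaks at (0, 2.83) with value 22.67; rounding to a feasible lattice point costs some objective.
(s,t)=(0,2) is feasible, giving 16.
(s,t)=(1,1) is feasible, giving 10.
(s,t)=(0,1) is feasible, giving 8.
No feasible integer point exceeds 16.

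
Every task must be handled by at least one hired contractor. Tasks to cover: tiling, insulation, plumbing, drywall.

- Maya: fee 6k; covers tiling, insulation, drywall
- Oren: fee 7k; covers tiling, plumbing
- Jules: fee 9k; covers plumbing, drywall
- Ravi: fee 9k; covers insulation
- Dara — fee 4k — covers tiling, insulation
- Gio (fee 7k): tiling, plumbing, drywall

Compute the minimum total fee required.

11

This is a weighted set-cover instance.
Choose Dara and Gio: together they cover tiling, insulation, plumbing, drywall — every task.
Total fee: 4 + 7 = 11.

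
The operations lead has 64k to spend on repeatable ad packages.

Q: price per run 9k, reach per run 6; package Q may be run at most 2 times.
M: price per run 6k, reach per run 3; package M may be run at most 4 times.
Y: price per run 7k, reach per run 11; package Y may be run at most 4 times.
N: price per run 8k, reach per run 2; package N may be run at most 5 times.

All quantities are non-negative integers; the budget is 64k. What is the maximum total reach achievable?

65

1×Q, 4×M, and 4×Y: price 61 ≤ 64, reach 1·6 + 4·3 + 4·11 = 62.
2×Q, 3×M, and 4×Y: price 64 ≤ 64, reach 2·6 + 3·3 + 4·11 = 65.
Best is 65.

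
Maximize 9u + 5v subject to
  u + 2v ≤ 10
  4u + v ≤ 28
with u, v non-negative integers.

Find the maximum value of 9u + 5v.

64

(u,v)=(6,2) is feasible, giving 64.
(u,v)=(7,0) is feasible, giving 63.
(u,v)=(6,1) is feasible, giving 59.
(u,v)=(5,2) is feasible, giving 55.
Maximum is 64 at (u,v)=(6,2).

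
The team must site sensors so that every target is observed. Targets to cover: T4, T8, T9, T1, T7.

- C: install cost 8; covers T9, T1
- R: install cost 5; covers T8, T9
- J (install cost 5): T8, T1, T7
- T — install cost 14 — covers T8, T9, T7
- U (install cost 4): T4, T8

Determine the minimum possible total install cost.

14

Choose R, J, and U: together they cover T4, T8, T9, T1, T7 — every target.
Total install cost: 5 + 5 + 4 = 14.
No cover costs less than 14.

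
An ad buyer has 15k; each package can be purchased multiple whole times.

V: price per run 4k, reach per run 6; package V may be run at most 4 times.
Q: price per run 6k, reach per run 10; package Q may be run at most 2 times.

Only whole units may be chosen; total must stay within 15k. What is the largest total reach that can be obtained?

22

This is a bounded integer knapsack.
2×V and 1×Q: price 14 ≤ 15, reach 2·6 + 1·10 = 22.
2×Q: price 12 ≤ 15, reach 2·10 = 20.
Best is 22.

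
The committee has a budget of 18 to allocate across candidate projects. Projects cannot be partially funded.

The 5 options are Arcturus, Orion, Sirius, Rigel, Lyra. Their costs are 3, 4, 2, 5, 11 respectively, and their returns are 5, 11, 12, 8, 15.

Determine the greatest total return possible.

Arcturus + Orion + Sirius + Rigel: cost 3 + 4 + 2 + 5 = 14 ≤ 18, return 5 + 11 + 12 + 8 = 36.
Orion + Sirius + Lyra: cost 4 + 2 + 11 = 17 ≤ 18, return 11 + 12 + 15 = 38.
Best is Orion, Sirius, and Lyra with total return 38.

38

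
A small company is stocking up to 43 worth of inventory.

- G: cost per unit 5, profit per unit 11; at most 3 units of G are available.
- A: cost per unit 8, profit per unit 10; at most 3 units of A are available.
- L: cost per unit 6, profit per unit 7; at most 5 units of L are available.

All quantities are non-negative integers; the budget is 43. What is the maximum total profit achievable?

67

This is a bounded integer knapsack.
3×G, 2×A, and 2×L: cost 43 ≤ 43, profit 3·11 + 2·10 + 2·7 = 67.
3×G, 1×A, and 3×L: cost 41 ≤ 43, profit 3·11 + 1·10 + 3·7 = 64.
Best is 67.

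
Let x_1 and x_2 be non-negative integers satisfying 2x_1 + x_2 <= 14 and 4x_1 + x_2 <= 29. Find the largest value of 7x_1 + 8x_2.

112

(x_1,x_2)=(0,14): 2·0+1·14=14≤14, 4·0+1·14=14≤29, objective 112.
(x_1,x_2)=(0,13): 2·0+1·13=13≤14, 4·0+1·13=13≤29, objective 104.
Maximum is 112 at (x_1,x_2)=(0,14).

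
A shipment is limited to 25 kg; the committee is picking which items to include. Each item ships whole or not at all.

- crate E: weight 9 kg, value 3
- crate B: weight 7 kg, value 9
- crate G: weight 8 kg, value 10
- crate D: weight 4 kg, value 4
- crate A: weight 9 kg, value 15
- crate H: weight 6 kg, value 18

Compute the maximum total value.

43

This is an integer program with binary decision variables.
Allowing fractional choices, the relaxed optimum would be about 45.8, but items are indivisible.
crate G + crate A + crate H: weight 8 + 9 + 6 = 23 ≤ 25, value 10 + 15 + 18 = 43.
crate B + crate G + crate D + crate H: weight 7 + 8 + 4 + 6 = 25 ≤ 25, value 9 + 10 + 4 + 18 = 41.
crate B + crate A + crate H: weight 7 + 9 + 6 = 22 ≤ 25, value 9 + 15 + 18 = 42.
Best is crate G, crate A, and crate H with total value 43.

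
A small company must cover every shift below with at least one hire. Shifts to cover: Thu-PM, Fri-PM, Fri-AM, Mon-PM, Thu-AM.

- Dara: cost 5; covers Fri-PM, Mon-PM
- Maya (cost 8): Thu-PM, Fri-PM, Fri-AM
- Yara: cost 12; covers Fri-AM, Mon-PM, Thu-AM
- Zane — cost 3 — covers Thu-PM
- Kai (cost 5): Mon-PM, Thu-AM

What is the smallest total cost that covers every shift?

The greedy cost-per-new-shift heuristic would pick Dara, Zane, Kai, and Maya for 21, but a cheaper cover exists.
Choose Maya and Kai: together they cover Thu-PM, Fri-PM, Fri-AM, Mon-PM, Thu-AM — every shift.
Total cost: 8 + 5 = 13.
No cover costs less than 13.

13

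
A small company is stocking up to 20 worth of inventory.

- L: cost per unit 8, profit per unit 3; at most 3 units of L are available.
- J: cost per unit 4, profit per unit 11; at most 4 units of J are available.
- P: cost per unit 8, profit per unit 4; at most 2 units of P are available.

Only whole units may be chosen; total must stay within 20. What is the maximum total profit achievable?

This is a bounded integer knapsack.
Take 4×J: cost 16 ≤ 20, profit 4·11 = 44.
J has the best ratio (11/4) and is taken to its limit of 4; remaining capacity is filled optimally with the others.

44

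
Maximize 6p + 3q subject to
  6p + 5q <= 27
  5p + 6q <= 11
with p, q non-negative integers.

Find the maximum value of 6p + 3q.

The continuous relaxation peaks at (2.2, 0) with value 13.20; rounding to a feasible lattice point costs some objective.
(p,q)=(2,0): 6·2+5·0=12≤27, 5·2+6·0=10≤11, objective 12.
(p,q)=(1,1): 6·1+5·1=11≤27, 5·1+6·1=11≤11, objective 9.
(p,q)=(1,0): 6·1+5·0=6≤27, 5·1+6·0=5≤11, objective 6.
The best lattice point is (2,0), giving 12.

12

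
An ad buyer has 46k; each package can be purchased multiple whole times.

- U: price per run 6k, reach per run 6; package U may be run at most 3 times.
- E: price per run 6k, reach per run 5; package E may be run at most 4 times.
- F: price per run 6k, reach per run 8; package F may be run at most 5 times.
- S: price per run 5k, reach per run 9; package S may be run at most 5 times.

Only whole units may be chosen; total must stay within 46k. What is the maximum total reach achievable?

69

3×F and 5×S: price 43 ≤ 46, reach 3·8 + 5·9 = 69.
4×F and 4×S: price 44 ≤ 46, reach 4·8 + 4·9 = 68.
Best is 69.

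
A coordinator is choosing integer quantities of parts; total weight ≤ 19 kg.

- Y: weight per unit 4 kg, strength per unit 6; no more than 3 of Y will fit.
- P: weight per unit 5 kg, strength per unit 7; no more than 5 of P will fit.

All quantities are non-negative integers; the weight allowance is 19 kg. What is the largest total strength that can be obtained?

1×Y and 3×P: weight 19 ≤ 19, strength 1·6 + 3·7 = 27.
2×Y and 2×P: weight 18 ≤ 19, strength 2·6 + 2·7 = 26.
Best is 27.

27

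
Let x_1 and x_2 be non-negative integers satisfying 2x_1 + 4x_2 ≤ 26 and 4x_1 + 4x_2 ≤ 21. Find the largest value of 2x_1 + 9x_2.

The continuous relaxation peaks at (0, 5.25) with value 47.25; rounding to a feasible lattice point costs some objective.
(x_1,x_2)=(0,5): 2·0+4·5=20≤26, 4·0+4·5=20≤21, objective 45.
(x_1,x_2)=(1,4): 2·1+4·4=18≤26, 4·1+4·4=20≤21, objective 38.
(x_1,x_2)=(0,4): 2·0+4·4=16≤26, 4·0+4·4=16≤21, objective 36.
No feasible integer point exceeds 45.

45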